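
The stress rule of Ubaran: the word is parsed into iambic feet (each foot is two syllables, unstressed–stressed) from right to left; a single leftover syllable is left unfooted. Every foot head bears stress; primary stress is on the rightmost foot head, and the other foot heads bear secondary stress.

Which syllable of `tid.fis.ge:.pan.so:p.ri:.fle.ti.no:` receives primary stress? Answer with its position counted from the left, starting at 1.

Parse right to left into iambic (σˈσ) feet: tid (fis.ˈge:) (pan.ˈso:p) (ri:.ˈfle) (ti.ˈno:). Syllable 1 is left unfooted.
Foot heads (stressed positions): 3, 5, 7, 9.
End Rule Rightmost: primary stress on the rightmost head = syllable 9.
Primary stress: syllable 9 → tid.fis.ge:.pan.so:p.ri:.fle.ti.ˈno:.

9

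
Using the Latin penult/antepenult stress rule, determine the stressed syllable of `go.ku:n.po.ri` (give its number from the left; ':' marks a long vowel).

Classical Latin: stress the penult if heavy (long vowel or closed), else the antepenult.
Weights: 2 ku:n H, 3 po L, 4 ri L.
The penult (syllable 3, po) is light, so stress falls on the antepenult (syllable 2, ku:n).
Stress on syllable 2: go.ˈku:n.po.ri.

2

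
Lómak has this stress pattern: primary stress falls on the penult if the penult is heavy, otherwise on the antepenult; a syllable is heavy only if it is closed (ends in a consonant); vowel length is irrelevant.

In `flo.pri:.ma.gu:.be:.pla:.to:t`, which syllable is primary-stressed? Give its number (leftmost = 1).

5

Weights: 5 be: L, 6 pla: L, 7 to:t H.
The penult (syllable 6, pla:) is light, so stress falls on the antepenult (syllable 5, be:).
Primary stress: syllable 5 → flo.pri:.ma.gu:.ˈbe:.pla:.to:t.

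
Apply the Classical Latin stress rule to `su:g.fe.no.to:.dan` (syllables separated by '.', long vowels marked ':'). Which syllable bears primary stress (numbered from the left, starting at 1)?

Classical Latin: stress the penult if heavy (long vowel or closed), else the antepenult.
Weights: 3 no L, 4 to: H, 5 dan H.
The penult (syllable 4, to:) is heavy, so it takes stress.
Stress on syllable 4: su:g.fe.no.ˈto:.dan.

4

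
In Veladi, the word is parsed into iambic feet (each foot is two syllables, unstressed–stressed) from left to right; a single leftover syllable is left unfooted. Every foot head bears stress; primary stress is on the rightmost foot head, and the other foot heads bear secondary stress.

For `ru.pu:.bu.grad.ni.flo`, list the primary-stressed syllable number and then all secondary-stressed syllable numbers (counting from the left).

Parse left to right into iambic (σˈσ) feet: (ru.ˈpu:) (bu.ˈgrad) (ni.ˈflo).
Foot heads (stressed positions): 2, 4, 6.
End Rule Rightmost: primary stress on the rightmost head = syllable 6.
Secondary stress on 2, 4: ru.ˌpu:.bu.ˌgrad.ni.ˈflo.

primary 6, secondary 2, 4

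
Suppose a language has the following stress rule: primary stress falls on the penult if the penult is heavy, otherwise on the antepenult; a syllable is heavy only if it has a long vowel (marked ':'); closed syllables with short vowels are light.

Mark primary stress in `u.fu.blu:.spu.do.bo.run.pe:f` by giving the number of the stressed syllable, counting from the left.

6

Weights: 6 bo L, 7 run L, 8 pe:f H.
The penult (syllable 7, run) is light, so stress falls on the antepenult (syllable 6, bo).
Primary stress: syllable 6 → u.fu.blu:.spu.do.ˈbo.run.pe:f.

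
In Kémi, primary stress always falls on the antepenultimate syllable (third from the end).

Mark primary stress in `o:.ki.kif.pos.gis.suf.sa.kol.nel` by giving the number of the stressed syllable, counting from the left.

The word has 9 syllables; the antepenultimate syllable (third from the end) is syllable 7 (sa).
Primary stress: syllable 7 → o:.ki.kif.pos.gis.suf.ˈsa.kol.nel.

7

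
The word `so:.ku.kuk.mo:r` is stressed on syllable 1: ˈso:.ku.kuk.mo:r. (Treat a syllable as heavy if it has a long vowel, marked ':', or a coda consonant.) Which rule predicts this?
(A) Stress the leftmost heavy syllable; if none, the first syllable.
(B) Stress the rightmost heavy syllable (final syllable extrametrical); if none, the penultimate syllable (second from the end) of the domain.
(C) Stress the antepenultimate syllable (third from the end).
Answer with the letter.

Rule A → syllable 1 ✓.
Rule B → syllable 3 (observed: 1).
Rule C → syllable 2 (observed: 1).

A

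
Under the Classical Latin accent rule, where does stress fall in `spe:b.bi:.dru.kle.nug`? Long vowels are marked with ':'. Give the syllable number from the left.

Classical Latin: stress the penult if heavy (long vowel or closed), else the antepenult.
Weights: 3 dru L, 4 kle L, 5 nug H.
The penult (syllable 4, kle) is light, so stress falls on the antepenult (syllable 3, dru).
Stress on syllable 3: spe:b.bi:.ˈdru.kle.nug.

3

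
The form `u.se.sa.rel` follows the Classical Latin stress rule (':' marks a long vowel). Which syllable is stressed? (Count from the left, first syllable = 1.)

2

Classical Latin: stress the penult if heavy (long vowel or closed), else the antepenult.
Weights: 2 se L, 3 sa L, 4 rel H.
The penult (syllable 3, sa) is light, so stress falls on the antepenult (syllable 2, se).
Stress on syllable 2: u.ˈse.sa.rel.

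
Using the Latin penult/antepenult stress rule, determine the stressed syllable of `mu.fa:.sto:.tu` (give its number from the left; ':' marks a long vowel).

3

Classical Latin: stress the penult if heavy (long vowel or closed), else the antepenult.
Weights: 2 fa: H, 3 sto: H, 4 tu L.
The penult (syllable 3, sto:) is heavy, so it takes stress.
Stress on syllable 3: mu.fa:.ˈsto:.tu.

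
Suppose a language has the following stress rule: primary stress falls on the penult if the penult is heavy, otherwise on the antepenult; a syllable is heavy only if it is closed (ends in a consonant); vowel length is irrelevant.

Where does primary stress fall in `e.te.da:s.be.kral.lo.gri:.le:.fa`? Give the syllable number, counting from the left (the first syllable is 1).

7

Weights: 7 gri: L, 8 le: L, 9 fa L.
The penult (syllable 8, le:) is light, so stress falls on the antepenult (syllable 7, gri:).
Primary stress: syllable 7 → e.te.da:s.be.kral.lo.ˈgri:.le:.fa.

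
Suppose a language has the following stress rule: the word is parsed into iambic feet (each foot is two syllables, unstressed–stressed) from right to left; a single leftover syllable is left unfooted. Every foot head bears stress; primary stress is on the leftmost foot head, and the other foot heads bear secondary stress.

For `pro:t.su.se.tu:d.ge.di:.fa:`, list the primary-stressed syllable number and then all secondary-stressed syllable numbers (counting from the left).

primary 3, secondary 5, 7

Parse right to left into iambic (σˈσ) feet: pro:t (su.ˈse) (tu:d.ˈge) (di:.ˈfa:). Syllable 1 is left unfooted.
Foot heads (stressed positions): 3, 5, 7.
End Rule Leftmost: primary stress on the leftmost head = syllable 3.
Secondary stress on 5, 7: pro:t.su.ˈse.tu:d.ˌge.di:.ˌfa:.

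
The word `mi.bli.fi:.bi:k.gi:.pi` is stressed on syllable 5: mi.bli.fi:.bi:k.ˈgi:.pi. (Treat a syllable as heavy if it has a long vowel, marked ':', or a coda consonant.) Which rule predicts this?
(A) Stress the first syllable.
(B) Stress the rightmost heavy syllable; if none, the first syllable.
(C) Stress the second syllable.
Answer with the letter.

Rule A → syllable 1 (observed: 5).
Rule B → syllable 5 ✓.
Rule C → syllable 2 (observed: 5).

B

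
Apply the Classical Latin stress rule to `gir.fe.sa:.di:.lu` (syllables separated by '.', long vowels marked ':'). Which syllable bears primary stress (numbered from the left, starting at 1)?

Classical Latin: stress the penult if heavy (long vowel or closed), else the antepenult.
Weights: 3 sa: H, 4 di: H, 5 lu L.
The penult (syllable 4, di:) is heavy, so it takes stress.
Stress on syllable 4: gir.fe.sa:.ˈdi:.lu.

4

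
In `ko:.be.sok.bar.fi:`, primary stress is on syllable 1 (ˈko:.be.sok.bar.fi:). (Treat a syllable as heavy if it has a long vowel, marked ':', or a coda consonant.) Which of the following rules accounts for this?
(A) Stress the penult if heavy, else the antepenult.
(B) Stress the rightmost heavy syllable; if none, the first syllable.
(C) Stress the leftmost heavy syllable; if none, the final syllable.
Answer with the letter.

C

Rule A → syllable 4 (observed: 1).
Rule B → syllable 5 (observed: 1).
Rule C → syllable 1 ✓.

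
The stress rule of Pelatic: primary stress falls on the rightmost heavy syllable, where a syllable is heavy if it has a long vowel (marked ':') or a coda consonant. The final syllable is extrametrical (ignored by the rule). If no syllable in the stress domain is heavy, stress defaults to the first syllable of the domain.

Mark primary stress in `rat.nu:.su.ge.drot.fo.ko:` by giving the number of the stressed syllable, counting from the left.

5

The final syllable (7, ko:) is extrametrical; the stress domain is syllables 1–6.
Weights: 1 rat H, 2 nu: H, 3 su L, 4 ge L, 5 drot H, 6 fo L.
Heavy syllables in the domain: 1, 2, 5. The rightmost is syllable 5 (drot).
Primary stress: syllable 5 → rat.nu:.su.ge.ˈdrot.fo.ko:.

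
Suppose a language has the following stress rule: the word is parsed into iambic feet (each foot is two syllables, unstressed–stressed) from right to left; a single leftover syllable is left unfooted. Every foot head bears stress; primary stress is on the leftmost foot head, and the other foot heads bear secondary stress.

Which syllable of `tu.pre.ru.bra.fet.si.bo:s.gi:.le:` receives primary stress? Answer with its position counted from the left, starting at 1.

3

Parse right to left into iambic (σˈσ) feet: tu (pre.ˈru) (bra.ˈfet) (si.ˈbo:s) (gi:.ˈle:). Syllable 1 is left unfooted.
Foot heads (stressed positions): 3, 5, 7, 9.
End Rule Leftmost: primary stress on the leftmost head = syllable 3.
Primary stress: syllable 3 → tu.pre.ˈru.bra.fet.si.bo:s.gi:.le:.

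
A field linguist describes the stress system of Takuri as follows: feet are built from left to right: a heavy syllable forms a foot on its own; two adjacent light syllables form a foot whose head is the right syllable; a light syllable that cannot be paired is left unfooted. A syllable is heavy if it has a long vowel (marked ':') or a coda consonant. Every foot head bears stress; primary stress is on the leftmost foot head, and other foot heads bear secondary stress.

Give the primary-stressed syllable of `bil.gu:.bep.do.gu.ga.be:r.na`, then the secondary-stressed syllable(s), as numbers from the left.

Weights: 1 bil H, 2 gu: H, 3 bep H, 4 do L, 5 gu L, 6 ga L, 7 be:r H, 8 na L.
Parse left to right (heavy = foot alone; LL = one foot; stranded L unfooted): (ˈbil) (ˈgu:) (ˈbep) (do.ˈgu) ga (ˈbe:r) na.
Foot heads: 1, 2, 3, 5, 7.
Primary stress on the leftmost head = syllable 1.
Secondary stress on 2, 3, 5, 7: ˈbil.ˌgu:.ˌbep.do.ˌgu.ga.ˌbe:r.na.

primary 1, secondary 2, 3, 5, 7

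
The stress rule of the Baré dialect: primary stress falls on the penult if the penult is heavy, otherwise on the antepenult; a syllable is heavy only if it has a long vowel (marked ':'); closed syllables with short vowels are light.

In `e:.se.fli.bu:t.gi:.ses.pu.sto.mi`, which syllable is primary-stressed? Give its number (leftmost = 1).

Weights: 7 pu L, 8 sto L, 9 mi L.
The penult (syllable 8, sto) is light, so stress falls on the antepenult (syllable 7, pu).
Primary stress: syllable 7 → e:.se.fli.bu:t.gi:.ses.ˈpu.sto.mi.

7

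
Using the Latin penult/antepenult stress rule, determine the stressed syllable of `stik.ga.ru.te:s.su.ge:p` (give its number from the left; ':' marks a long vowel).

Classical Latin: stress the penult if heavy (long vowel or closed), else the antepenult.
Weights: 4 te:s H, 5 su L, 6 ge:p H.
The penult (syllable 5, su) is light, so stress falls on the antepenult (syllable 4, te:s).
Stress on syllable 4: stik.ga.ru.ˈte:s.su.ge:p.

4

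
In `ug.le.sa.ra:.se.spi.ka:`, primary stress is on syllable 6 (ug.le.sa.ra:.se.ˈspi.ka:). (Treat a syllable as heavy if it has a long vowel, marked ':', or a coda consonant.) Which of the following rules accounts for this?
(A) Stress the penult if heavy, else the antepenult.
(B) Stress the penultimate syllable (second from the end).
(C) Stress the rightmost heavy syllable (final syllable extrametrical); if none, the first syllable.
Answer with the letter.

B

Rule A → syllable 5 (observed: 6).
Rule B → syllable 6 ✓.
Rule C → syllable 4 (observed: 6).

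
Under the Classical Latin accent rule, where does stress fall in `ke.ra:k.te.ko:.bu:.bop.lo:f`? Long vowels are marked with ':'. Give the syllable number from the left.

6

Classical Latin: stress the penult if heavy (long vowel or closed), else the antepenult.
Weights: 5 bu: H, 6 bop H, 7 lo:f H.
The penult (syllable 6, bop) is heavy, so it takes stress.
Stress on syllable 6: ke.ra:k.te.ko:.bu:.ˈbop.lo:f.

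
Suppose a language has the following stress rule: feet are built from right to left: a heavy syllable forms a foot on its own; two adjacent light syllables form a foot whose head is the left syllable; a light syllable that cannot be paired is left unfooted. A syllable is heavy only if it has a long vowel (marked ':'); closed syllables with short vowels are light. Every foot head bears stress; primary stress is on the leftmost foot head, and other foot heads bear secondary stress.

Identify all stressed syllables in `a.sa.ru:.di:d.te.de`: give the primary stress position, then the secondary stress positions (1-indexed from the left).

primary 1, secondary 3, 4, 5

Weights: 1 a L, 2 sa L, 3 ru: H, 4 di:d H, 5 te L, 6 de L.
Parse right to left (heavy = foot alone; LL = one foot; stranded L unfooted): (ˈa.sa) (ˈru:) (ˈdi:d) (ˈte.de).
Foot heads: 1, 3, 4, 5.
Primary stress on the leftmost head = syllable 1.
Secondary stress on 3, 4, 5: ˈa.sa.ˌru:.ˌdi:d.ˌte.de.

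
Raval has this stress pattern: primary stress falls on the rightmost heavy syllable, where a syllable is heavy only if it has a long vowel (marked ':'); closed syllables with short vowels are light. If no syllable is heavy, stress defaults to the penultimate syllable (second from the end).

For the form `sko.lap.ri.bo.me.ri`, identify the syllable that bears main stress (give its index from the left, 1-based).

Weights: 1 sko L, 2 lap L, 3 ri L, 4 bo L, 5 me L, 6 ri L.
No heavy syllable in the domain; default to the penultimate syllable (second from the end) = syllable 5.
Primary stress: syllable 5 → sko.lap.ri.bo.ˈme.ri.

5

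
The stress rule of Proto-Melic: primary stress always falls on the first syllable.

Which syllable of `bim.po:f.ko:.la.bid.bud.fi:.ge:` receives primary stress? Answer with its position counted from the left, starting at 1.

1

The word has 8 syllables; the first syllable is syllable 1 (bim).
Primary stress: syllable 1 → ˈbim.po:f.ko:.la.bid.bud.fi:.ge:.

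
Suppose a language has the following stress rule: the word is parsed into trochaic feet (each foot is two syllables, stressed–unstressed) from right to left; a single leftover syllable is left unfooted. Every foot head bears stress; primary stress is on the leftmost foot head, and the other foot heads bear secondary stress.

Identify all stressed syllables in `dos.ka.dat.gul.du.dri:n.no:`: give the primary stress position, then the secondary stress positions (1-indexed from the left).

primary 2, secondary 4, 6

Parse right to left into trochaic (ˈσσ) feet: dos (ˈka.dat) (ˈgul.du) (ˈdri:n.no:). Syllable 1 is left unfooted.
Foot heads (stressed positions): 2, 4, 6.
End Rule Leftmost: primary stress on the leftmost head = syllable 2.
Secondary stress on 4, 6: dos.ˈka.dat.ˌgul.du.ˌdri:n.no:.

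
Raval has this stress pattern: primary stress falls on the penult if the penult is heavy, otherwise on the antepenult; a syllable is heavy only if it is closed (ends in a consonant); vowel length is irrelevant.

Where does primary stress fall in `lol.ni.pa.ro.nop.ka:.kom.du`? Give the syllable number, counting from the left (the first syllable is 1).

7

Weights: 6 ka: L, 7 kom H, 8 du L.
The penult (syllable 7, kom) is heavy, so it takes stress.
Primary stress: syllable 7 → lol.ni.pa.ro.nop.ka:.ˈkom.du.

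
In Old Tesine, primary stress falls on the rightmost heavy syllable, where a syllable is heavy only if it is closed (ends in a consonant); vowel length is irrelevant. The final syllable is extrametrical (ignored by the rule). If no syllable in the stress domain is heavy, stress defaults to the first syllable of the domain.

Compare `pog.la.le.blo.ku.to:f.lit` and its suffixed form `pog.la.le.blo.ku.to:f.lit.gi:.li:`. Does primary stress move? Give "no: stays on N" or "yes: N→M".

Base `pog.la.le.blo.ku.to:f.lit` (7 syllables):
  The final syllable (7, lit) is extrametrical; the stress domain is syllables 1–6.
  Weights: 1 pog H, 2 la L, 3 le L, 4 blo L, 5 ku L, 6 to:f H.
  Heavy syllables in the domain: 1, 6. The rightmost is syllable 6 (to:f).
  → primary stress on syllable 6.
Suffixed `pog.la.le.blo.ku.to:f.lit.gi:.li:` (9 syllables):
  The final syllable (9, li:) is extrametrical; the stress domain is syllables 1–8.
  Weights: 1 pog H, 2 la L, 3 le L, 4 blo L, 5 ku L, 6 to:f H, 7 lit H, 8 gi: L.
  Heavy syllables in the domain: 1, 6, 7. The rightmost is syllable 7 (lit).
  → primary stress on syllable 7.

yes: 6→7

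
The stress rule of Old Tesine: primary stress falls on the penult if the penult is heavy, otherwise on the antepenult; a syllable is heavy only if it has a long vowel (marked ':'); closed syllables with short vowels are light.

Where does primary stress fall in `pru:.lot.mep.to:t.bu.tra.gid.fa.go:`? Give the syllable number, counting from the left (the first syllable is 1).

7

Weights: 7 gid L, 8 fa L, 9 go: H.
The penult (syllable 8, fa) is light, so stress falls on the antepenult (syllable 7, gid).
Primary stress: syllable 7 → pru:.lot.mep.to:t.bu.tra.ˈgid.fa.go:.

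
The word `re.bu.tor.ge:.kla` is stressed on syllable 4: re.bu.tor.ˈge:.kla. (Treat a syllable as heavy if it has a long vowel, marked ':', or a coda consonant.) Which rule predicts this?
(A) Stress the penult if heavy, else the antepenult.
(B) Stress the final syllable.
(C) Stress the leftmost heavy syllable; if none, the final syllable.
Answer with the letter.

Rule A → syllable 4 ✓.
Rule B → syllable 5 (observed: 4).
Rule C → syllable 3 (observed: 4).

A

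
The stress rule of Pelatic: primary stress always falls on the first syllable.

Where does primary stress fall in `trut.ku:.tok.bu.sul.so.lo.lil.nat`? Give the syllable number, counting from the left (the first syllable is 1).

1

The word has 9 syllables; the first syllable is syllable 1 (trut).
Primary stress: syllable 1 → ˈtrut.ku:.tok.bu.sul.so.lo.lil.nat.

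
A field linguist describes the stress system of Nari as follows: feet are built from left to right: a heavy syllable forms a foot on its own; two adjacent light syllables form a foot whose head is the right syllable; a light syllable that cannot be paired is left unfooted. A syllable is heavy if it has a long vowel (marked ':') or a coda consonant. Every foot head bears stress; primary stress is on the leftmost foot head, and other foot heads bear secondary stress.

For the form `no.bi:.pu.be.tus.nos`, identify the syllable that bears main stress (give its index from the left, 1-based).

2

Weights: 1 no L, 2 bi: H, 3 pu L, 4 be L, 5 tus H, 6 nos H.
Parse left to right (heavy = foot alone; LL = one foot; stranded L unfooted): no (ˈbi:) (pu.ˈbe) (ˈtus) (ˈnos).
Foot heads: 2, 4, 5, 6.
Primary stress on the leftmost head = syllable 2.
Primary stress: syllable 2 → no.ˈbi:.pu.be.tus.nos.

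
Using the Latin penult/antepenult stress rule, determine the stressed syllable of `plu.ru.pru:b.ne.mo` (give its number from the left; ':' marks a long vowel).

3

Classical Latin: stress the penult if heavy (long vowel or closed), else the antepenult.
Weights: 3 pru:b H, 4 ne L, 5 mo L.
The penult (syllable 4, ne) is light, so stress falls on the antepenult (syllable 3, pru:b).
Stress on syllable 3: plu.ru.ˈpru:b.ne.mo.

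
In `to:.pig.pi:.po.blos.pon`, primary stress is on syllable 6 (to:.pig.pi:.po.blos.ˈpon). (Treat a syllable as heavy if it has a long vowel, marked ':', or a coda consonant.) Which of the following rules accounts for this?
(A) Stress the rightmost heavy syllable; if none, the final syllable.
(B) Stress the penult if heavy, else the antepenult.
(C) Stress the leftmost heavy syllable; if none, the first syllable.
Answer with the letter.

A

Rule A → syllable 6 ✓.
Rule B → syllable 5 (observed: 6).
Rule C → syllable 1 (observed: 6).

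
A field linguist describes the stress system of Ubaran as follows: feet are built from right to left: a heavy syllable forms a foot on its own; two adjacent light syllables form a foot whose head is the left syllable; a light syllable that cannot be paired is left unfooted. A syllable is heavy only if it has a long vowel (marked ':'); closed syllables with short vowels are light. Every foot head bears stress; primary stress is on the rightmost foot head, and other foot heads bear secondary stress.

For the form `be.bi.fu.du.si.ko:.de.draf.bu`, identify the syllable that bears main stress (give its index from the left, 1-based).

Weights: 1 be L, 2 bi L, 3 fu L, 4 du L, 5 si L, 6 ko: H, 7 de L, 8 draf L, 9 bu L.
Parse right to left (heavy = foot alone; LL = one foot; stranded L unfooted): be (ˈbi.fu) (ˈdu.si) (ˈko:) de (ˈdraf.bu).
Foot heads: 2, 4, 6, 8.
Primary stress on the rightmost head = syllable 8.
Primary stress: syllable 8 → be.bi.fu.du.si.ko:.de.ˈdraf.bu.

8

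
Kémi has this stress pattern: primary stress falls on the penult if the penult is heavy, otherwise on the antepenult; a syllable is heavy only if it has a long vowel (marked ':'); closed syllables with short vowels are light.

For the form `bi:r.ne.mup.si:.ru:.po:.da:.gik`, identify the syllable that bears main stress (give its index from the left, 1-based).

Weights: 6 po: H, 7 da: H, 8 gik L.
The penult (syllable 7, da:) is heavy, so it takes stress.
Primary stress: syllable 7 → bi:r.ne.mup.si:.ru:.po:.ˈda:.gik.

7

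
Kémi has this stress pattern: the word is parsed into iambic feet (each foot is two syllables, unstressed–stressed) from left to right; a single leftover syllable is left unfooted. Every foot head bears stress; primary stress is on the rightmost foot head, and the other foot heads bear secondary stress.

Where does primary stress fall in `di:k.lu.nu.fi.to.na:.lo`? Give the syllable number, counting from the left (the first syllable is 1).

6

Parse left to right into iambic (σˈσ) feet: (di:k.ˈlu) (nu.ˈfi) (to.ˈna:) lo. Syllable 7 is left unfooted.
Foot heads (stressed positions): 2, 4, 6.
End Rule Rightmost: primary stress on the rightmost head = syllable 6.
Primary stress: syllable 6 → di:k.lu.nu.fi.to.ˈna:.lo.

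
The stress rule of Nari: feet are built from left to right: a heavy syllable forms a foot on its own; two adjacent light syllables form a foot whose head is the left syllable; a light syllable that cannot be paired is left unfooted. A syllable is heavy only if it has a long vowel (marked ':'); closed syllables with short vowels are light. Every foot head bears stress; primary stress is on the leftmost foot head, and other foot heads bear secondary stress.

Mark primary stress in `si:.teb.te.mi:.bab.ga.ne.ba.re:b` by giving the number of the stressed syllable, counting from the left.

Weights: 1 si: H, 2 teb L, 3 te L, 4 mi: H, 5 bab L, 6 ga L, 7 ne L, 8 ba L, 9 re:b H.
Parse left to right (heavy = foot alone; LL = one foot; stranded L unfooted): (ˈsi:) (ˈteb.te) (ˈmi:) (ˈbab.ga) (ˈne.ba) (ˈre:b).
Foot heads: 1, 2, 4, 5, 7, 9.
Primary stress on the leftmost head = syllable 1.
Primary stress: syllable 1 → ˈsi:.teb.te.mi:.bab.ga.ne.ba.re:b.

1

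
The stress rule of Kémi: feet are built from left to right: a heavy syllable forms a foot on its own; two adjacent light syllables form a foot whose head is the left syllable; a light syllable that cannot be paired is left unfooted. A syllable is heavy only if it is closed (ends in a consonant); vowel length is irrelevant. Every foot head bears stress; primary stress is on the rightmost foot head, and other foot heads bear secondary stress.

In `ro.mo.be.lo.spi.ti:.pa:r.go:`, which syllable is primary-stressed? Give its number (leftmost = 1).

Weights: 1 ro L, 2 mo L, 3 be L, 4 lo L, 5 spi L, 6 ti: L, 7 pa:r H, 8 go: L.
Parse left to right (heavy = foot alone; LL = one foot; stranded L unfooted): (ˈro.mo) (ˈbe.lo) (ˈspi.ti:) (ˈpa:r) go:.
Foot heads: 1, 3, 5, 7.
Primary stress on the rightmost head = syllable 7.
Primary stress: syllable 7 → ro.mo.be.lo.spi.ti:.ˈpa:r.go:.

7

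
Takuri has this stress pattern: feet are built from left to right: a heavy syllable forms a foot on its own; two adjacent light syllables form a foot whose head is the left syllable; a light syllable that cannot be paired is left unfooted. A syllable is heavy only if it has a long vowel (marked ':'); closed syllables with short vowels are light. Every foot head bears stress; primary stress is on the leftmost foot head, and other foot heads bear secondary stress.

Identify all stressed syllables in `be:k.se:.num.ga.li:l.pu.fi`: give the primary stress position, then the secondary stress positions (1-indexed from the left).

Weights: 1 be:k H, 2 se: H, 3 num L, 4 ga L, 5 li:l H, 6 pu L, 7 fi L.
Parse left to right (heavy = foot alone; LL = one foot; stranded L unfooted): (ˈbe:k) (ˈse:) (ˈnum.ga) (ˈli:l) (ˈpu.fi).
Foot heads: 1, 2, 3, 5, 6.
Primary stress on the leftmost head = syllable 1.
Secondary stress on 2, 3, 5, 6: ˈbe:k.ˌse:.ˌnum.ga.ˌli:l.ˌpu.fi.

primary 1, secondary 2, 3, 5, 6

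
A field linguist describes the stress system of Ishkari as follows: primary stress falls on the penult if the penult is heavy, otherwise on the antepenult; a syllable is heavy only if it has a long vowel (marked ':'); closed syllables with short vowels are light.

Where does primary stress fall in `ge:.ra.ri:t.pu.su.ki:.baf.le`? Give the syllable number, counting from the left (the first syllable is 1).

Weights: 6 ki: H, 7 baf L, 8 le L.
The penult (syllable 7, baf) is light, so stress falls on the antepenult (syllable 6, ki:).
Primary stress: syllable 6 → ge:.ra.ri:t.pu.su.ˈki:.baf.le.

6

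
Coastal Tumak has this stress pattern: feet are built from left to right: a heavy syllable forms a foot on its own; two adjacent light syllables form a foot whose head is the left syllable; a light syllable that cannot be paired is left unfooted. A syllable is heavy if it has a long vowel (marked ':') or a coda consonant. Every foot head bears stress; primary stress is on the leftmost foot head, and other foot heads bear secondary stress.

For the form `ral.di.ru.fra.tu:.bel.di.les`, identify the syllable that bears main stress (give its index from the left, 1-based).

1

Weights: 1 ral H, 2 di L, 3 ru L, 4 fra L, 5 tu: H, 6 bel H, 7 di L, 8 les H.
Parse left to right (heavy = foot alone; LL = one foot; stranded L unfooted): (ˈral) (ˈdi.ru) fra (ˈtu:) (ˈbel) di (ˈles).
Foot heads: 1, 2, 5, 6, 8.
Primary stress on the leftmost head = syllable 1.
Primary stress: syllable 1 → ˈral.di.ru.fra.tu:.bel.di.les.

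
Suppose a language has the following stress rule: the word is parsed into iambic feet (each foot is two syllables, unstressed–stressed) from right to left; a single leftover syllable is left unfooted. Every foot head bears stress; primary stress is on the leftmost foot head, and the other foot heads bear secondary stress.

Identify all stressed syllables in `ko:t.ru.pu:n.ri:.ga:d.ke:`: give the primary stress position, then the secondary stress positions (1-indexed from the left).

primary 2, secondary 4, 6

Parse right to left into iambic (σˈσ) feet: (ko:t.ˈru) (pu:n.ˈri:) (ga:d.ˈke:).
Foot heads (stressed positions): 2, 4, 6.
End Rule Leftmost: primary stress on the leftmost head = syllable 2.
Secondary stress on 4, 6: ko:t.ˈru.pu:n.ˌri:.ga:d.ˌke:.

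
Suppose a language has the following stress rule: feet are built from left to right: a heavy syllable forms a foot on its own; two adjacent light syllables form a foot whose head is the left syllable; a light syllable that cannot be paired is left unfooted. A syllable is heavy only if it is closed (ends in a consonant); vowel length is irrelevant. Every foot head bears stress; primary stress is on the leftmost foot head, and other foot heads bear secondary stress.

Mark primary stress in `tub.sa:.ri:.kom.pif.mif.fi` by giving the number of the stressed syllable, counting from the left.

1

Weights: 1 tub H, 2 sa: L, 3 ri: L, 4 kom H, 5 pif H, 6 mif H, 7 fi L.
Parse left to right (heavy = foot alone; LL = one foot; stranded L unfooted): (ˈtub) (ˈsa:.ri:) (ˈkom) (ˈpif) (ˈmif) fi.
Foot heads: 1, 2, 4, 5, 6.
Primary stress on the leftmost head = syllable 1.
Primary stress: syllable 1 → ˈtub.sa:.ri:.kom.pif.mif.fi.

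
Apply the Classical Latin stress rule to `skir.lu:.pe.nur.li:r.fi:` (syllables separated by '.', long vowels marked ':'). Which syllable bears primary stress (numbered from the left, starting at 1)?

5

Classical Latin: stress the penult if heavy (long vowel or closed), else the antepenult.
Weights: 4 nur H, 5 li:r H, 6 fi: H.
The penult (syllable 5, li:r) is heavy, so it takes stress.
Stress on syllable 5: skir.lu:.pe.nur.ˈli:r.fi:.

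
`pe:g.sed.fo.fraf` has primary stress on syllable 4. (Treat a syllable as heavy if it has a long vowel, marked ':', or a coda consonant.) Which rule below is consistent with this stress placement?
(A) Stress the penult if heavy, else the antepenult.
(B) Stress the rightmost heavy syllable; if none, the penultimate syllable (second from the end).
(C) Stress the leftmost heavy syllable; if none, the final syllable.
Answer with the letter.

Rule A → syllable 2 (observed: 4).
Rule B → syllable 4 ✓.
Rule C → syllable 1 (observed: 4).

B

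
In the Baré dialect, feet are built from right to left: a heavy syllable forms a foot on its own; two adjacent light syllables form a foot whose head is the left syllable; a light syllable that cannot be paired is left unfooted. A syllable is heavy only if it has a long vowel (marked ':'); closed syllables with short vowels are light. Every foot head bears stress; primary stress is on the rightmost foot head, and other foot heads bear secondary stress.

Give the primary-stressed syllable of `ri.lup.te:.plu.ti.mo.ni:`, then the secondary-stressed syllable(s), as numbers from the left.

Weights: 1 ri L, 2 lup L, 3 te: H, 4 plu L, 5 ti L, 6 mo L, 7 ni: H.
Parse right to left (heavy = foot alone; LL = one foot; stranded L unfooted): (ˈri.lup) (ˈte:) plu (ˈti.mo) (ˈni:).
Foot heads: 1, 3, 5, 7.
Primary stress on the rightmost head = syllable 7.
Secondary stress on 1, 3, 5: ˌri.lup.ˌte:.plu.ˌti.mo.ˈni:.

primary 7, secondary 1, 3, 5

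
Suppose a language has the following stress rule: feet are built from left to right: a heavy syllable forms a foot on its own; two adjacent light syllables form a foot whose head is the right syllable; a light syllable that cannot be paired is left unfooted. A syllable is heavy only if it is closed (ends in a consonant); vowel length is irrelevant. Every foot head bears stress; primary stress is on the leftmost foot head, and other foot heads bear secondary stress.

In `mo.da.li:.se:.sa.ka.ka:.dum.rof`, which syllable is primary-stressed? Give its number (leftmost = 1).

2

Weights: 1 mo L, 2 da L, 3 li: L, 4 se: L, 5 sa L, 6 ka L, 7 ka: L, 8 dum H, 9 rof H.
Parse left to right (heavy = foot alone; LL = one foot; stranded L unfooted): (mo.ˈda) (li:.ˈse:) (sa.ˈka) ka: (ˈdum) (ˈrof).
Foot heads: 2, 4, 6, 8, 9.
Primary stress on the leftmost head = syllable 2.
Primary stress: syllable 2 → mo.ˈda.li:.se:.sa.ka.ka:.dum.rof.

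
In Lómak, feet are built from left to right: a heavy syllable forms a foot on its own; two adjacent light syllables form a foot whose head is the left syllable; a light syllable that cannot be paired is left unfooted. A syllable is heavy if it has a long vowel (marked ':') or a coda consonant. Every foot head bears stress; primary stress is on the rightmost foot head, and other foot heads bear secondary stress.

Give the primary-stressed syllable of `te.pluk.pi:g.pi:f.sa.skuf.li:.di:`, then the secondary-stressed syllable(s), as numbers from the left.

primary 8, secondary 2, 3, 4, 6, 7

Weights: 1 te L, 2 pluk H, 3 pi:g H, 4 pi:f H, 5 sa L, 6 skuf H, 7 li: H, 8 di: H.
Parse left to right (heavy = foot alone; LL = one foot; stranded L unfooted): te (ˈpluk) (ˈpi:g) (ˈpi:f) sa (ˈskuf) (ˈli:) (ˈdi:).
Foot heads: 2, 3, 4, 6, 7, 8.
Primary stress on the rightmost head = syllable 8.
Secondary stress on 2, 3, 4, 6, 7: te.ˌpluk.ˌpi:g.ˌpi:f.sa.ˌskuf.ˌli:.ˈdi:.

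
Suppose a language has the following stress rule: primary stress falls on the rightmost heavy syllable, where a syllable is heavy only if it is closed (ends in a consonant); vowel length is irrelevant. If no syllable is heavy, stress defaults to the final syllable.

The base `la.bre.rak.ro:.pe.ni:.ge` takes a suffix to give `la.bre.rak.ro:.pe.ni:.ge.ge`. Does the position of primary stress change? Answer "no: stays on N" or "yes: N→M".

Base `la.bre.rak.ro:.pe.ni:.ge` (7 syllables):
  Weights: 1 la L, 2 bre L, 3 rak H, 4 ro: L, 5 pe L, 6 ni: L, 7 ge L.
  Heavy syllables in the domain: 3. The rightmost is syllable 3 (rak).
  → primary stress on syllable 3.
Suffixed `la.bre.rak.ro:.pe.ni:.ge.ge` (8 syllables):
  Weights: 1 la L, 2 bre L, 3 rak H, 4 ro: L, 5 pe L, 6 ni: L, 7 ge L, 8 ge L.
  Heavy syllables in the domain: 3. The rightmost is syllable 3 (rak).
  → primary stress on syllable 3.

no: stays on 3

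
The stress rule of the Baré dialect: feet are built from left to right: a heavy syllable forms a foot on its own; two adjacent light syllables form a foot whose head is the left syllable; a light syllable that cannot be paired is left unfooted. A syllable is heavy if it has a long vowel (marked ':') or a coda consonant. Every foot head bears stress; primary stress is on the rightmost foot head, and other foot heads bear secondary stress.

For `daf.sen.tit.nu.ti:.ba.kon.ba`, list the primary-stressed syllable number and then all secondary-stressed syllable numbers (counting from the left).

Weights: 1 daf H, 2 sen H, 3 tit H, 4 nu L, 5 ti: H, 6 ba L, 7 kon H, 8 ba L.
Parse left to right (heavy = foot alone; LL = one foot; stranded L unfooted): (ˈdaf) (ˈsen) (ˈtit) nu (ˈti:) ba (ˈkon) ba.
Foot heads: 1, 2, 3, 5, 7.
Primary stress on the rightmost head = syllable 7.
Secondary stress on 1, 2, 3, 5: ˌdaf.ˌsen.ˌtit.nu.ˌti:.ba.ˈkon.ba.

primary 7, secondary 1, 2, 3, 5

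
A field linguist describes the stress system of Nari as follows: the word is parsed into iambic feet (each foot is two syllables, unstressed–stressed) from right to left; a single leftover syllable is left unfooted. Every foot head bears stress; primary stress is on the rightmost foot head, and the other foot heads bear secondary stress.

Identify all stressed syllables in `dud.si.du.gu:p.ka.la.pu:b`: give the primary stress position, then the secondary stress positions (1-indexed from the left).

Parse right to left into iambic (σˈσ) feet: dud (si.ˈdu) (gu:p.ˈka) (la.ˈpu:b). Syllable 1 is left unfooted.
Foot heads (stressed positions): 3, 5, 7.
End Rule Rightmost: primary stress on the rightmost head = syllable 7.
Secondary stress on 3, 5: dud.si.ˌdu.gu:p.ˌka.la.ˈpu:b.

primary 7, secondary 3, 5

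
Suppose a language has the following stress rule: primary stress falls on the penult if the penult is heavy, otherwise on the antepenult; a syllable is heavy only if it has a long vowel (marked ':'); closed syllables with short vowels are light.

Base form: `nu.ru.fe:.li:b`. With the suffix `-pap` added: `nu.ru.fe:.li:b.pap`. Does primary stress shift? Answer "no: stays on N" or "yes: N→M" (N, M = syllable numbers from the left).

yes: 3→4

Base `nu.ru.fe:.li:b` (4 syllables):
  Weights: 2 ru L, 3 fe: H, 4 li:b H.
  The penult (syllable 3, fe:) is heavy, so it takes stress.
  → primary stress on syllable 3.
Suffixed `nu.ru.fe:.li:b.pap` (5 syllables):
  Weights: 3 fe: H, 4 li:b H, 5 pap L.
  The penult (syllable 4, li:b) is heavy, so it takes stress.
  → primary stress on syllable 4.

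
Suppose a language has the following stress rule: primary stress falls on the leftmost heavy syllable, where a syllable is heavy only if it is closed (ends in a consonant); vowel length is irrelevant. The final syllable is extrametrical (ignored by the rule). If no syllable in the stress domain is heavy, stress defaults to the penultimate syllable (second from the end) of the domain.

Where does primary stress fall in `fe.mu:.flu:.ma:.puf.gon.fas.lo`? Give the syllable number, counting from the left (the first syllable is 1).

The final syllable (8, lo) is extrametrical; the stress domain is syllables 1–7.
Weights: 1 fe L, 2 mu: L, 3 flu: L, 4 ma: L, 5 puf H, 6 gon H, 7 fas H.
Heavy syllables in the domain: 5, 6, 7. The leftmost is syllable 5 (puf).
Primary stress: syllable 5 → fe.mu:.flu:.ma:.ˈpuf.gon.fas.lo.

5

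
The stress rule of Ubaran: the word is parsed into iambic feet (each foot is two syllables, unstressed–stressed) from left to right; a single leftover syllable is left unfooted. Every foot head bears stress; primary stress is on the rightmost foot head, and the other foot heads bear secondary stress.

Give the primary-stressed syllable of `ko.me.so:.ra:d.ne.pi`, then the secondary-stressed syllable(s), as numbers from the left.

Parse left to right into iambic (σˈσ) feet: (ko.ˈme) (so:.ˈra:d) (ne.ˈpi).
Foot heads (stressed positions): 2, 4, 6.
End Rule Rightmost: primary stress on the rightmost head = syllable 6.
Secondary stress on 2, 4: ko.ˌme.so:.ˌra:d.ne.ˈpi.

primary 6, secondary 2, 4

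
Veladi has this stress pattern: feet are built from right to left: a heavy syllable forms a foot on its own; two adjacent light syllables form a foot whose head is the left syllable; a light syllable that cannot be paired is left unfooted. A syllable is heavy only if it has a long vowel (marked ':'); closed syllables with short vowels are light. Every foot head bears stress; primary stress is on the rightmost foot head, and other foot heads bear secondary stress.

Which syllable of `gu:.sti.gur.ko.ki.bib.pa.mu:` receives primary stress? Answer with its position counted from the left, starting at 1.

8

Weights: 1 gu: H, 2 sti L, 3 gur L, 4 ko L, 5 ki L, 6 bib L, 7 pa L, 8 mu: H.
Parse right to left (heavy = foot alone; LL = one foot; stranded L unfooted): (ˈgu:) (ˈsti.gur) (ˈko.ki) (ˈbib.pa) (ˈmu:).
Foot heads: 1, 2, 4, 6, 8.
Primary stress on the rightmost head = syllable 8.
Primary stress: syllable 8 → gu:.sti.gur.ko.ki.bib.pa.ˈmu:.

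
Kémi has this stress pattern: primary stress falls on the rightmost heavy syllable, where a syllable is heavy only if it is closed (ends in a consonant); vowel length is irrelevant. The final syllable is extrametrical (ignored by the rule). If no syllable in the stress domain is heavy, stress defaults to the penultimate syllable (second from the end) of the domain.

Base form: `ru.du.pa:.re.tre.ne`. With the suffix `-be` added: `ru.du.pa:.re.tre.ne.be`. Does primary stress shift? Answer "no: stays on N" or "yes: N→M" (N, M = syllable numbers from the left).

yes: 4→5

Base `ru.du.pa:.re.tre.ne` (6 syllables):
  The final syllable (6, ne) is extrametrical; the stress domain is syllables 1–5.
  Weights: 1 ru L, 2 du L, 3 pa: L, 4 re L, 5 tre L.
  No heavy syllable in the domain; default to the penultimate syllable (second from the end) of the domain = syllable 4.
  → primary stress on syllable 4.
Suffixed `ru.du.pa:.re.tre.ne.be` (7 syllables):
  The final syllable (7, be) is extrametrical; the stress domain is syllables 1–6.
  Weights: 1 ru L, 2 du L, 3 pa: L, 4 re L, 5 tre L, 6 ne L.
  No heavy syllable in the domain; default to the penultimate syllable (second from the end) of the domain = syllable 5.
  → primary stress on syllable 5.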